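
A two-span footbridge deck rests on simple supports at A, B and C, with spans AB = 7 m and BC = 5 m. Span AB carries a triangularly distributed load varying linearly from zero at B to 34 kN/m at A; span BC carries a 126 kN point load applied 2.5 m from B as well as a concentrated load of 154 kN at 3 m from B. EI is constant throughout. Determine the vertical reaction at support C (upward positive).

Take M_B as the redundant. Released structure: two simple spans AB and BC with a hinge at B.
End slopes at the hinge B, treating each span as simply supported:
  span AB: triangular load, peak 34: 7w₀L³/(360EI) = 226.8/EI
  span BC: point load 126 at a = 2.5: Pab(L + b)/(6LEI) = 196.9/EI
  span BC: point load 154 at a = 3: Pab(L + b)/(6LEI) = 215.6/EI
  relative rotation θ_0 = (226.8 + 412.5)/EI = 639.2/EI
A unit hogging moment at B produces rotation L₁/(3EI) + L₂/(3EI) = 4/EI.
Compatibility: M_B·(L₁+L₂)/(3EI) = θ_0, giving M_B = 159.8 kN·m (hogging).
Span BC, ΣM about C: R_B^{BC}·5 = 623 + 159.8, so R_B^{BC} = 156.6 kN and R_C = 280 − 156.6 = 123.4 kN.

R_C = 123.4 kN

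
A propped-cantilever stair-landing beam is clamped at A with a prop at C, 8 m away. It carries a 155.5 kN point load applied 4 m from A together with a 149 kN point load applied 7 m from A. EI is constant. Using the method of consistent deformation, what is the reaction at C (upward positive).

R_C = 169.8 kN

Remove the prop at C; the released (primary) structure is a cantilever built in at A.
Downward deflection at the released point C due to the loads:
  point load 155.5 at a = 4: Pa²(3L − a)/(6EI) = 8293/EI
  point load 149 at a = 7: Pa²(3L − a)/(6EI) = 20686/EI
  δ_0 = 28980/EI
Tip deflection under a unit load at C: L³/(3EI) = 170.7/EI.
The prop prevents deflection at C: R_C = δ_0/δ_{CC} = 28980/170.7 = 169.8 kN.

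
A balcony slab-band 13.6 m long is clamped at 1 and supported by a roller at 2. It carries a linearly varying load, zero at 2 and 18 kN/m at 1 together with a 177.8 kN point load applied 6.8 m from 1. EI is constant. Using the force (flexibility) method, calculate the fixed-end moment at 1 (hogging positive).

M_1 = 675.3 kN·m

Release the roller at 2. Primary structure: cantilever fixed at 1.
Deflection at 2 on the released cantilever, summing each load's contribution:
  triangular load, peak 18 at the fixed end: w₀L⁴/(30EI) = 20526/EI
  point load 177.8 at a = 6.8: Pa²(3L − a)/(6EI) = 46588/EI
  δ_0 = 67114/EI
Tip deflection under a unit load at 2: L³/(3EI) = 838.5/EI.
The prop prevents deflection at 2: R_2 = δ_0/δ_{22} = 67114/838.5 = 80.04 kN.
Moment equilibrium about 1: M_1 = Σ(load moments about 1) − R_2·L = 1764 − 80.04×13.6 = 675.3 kN·m.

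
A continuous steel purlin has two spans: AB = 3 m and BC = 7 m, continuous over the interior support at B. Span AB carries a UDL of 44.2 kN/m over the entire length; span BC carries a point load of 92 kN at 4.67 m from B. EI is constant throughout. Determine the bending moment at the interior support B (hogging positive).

Release continuity at B by inserting a hinge; the redundant is the internal moment M_B. The primary structure is two simply-supported spans AB and BC.
Rotations at B on the released spans (each span's end-slope, ×1/EI):
  span AB: UDL 44.2: wL³/(24EI) = 49.73/EI
  span BC: point load 92 at a = 4.67: Pab(L + b)/(6LEI) = 222.4/EI
  relative rotation θ_0 = (49.73 + 222.4)/EI = 272.1/EI
A unit hogging moment at B produces rotation L₁/(3EI) + L₂/(3EI) = 3.333/EI.
Slope continuity at B: θ_0 = M_B·3.333/EI, so M_B = 272.1/3.333 = 81.63 kN·m (hogging).

M_B = 81.63 kN·m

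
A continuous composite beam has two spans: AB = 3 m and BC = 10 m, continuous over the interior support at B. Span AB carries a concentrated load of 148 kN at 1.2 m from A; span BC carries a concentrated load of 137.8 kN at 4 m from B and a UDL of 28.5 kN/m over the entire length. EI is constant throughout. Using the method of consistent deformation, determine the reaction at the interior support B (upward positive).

R_B = 498.8 kN

Take M_B as the redundant. Released structure: two simple spans AB and BC with a hinge at B.
Discontinuity in slope at B on the released structure — sum the simple-span end rotations:
  span AB: point load 148 at a = 1.2: Pab(L + a)/(6LEI) = 74.59/EI
  span BC: point load 137.8 at a = 4: Pab(L + b)/(6LEI) = 881.9/EI
  span BC: UDL 28.5: wL³/(24EI) = 1188/EI
  relative rotation θ_0 = (74.59 + 2069)/EI = 2144/EI
A unit hogging moment at B produces rotation L₁/(3EI) + L₂/(3EI) = 4.333/EI.
Compatibility: M_B·(L₁+L₂)/(3EI) = θ_0, giving M_B = 494.8 kN·m (hogging).
Span AB, ΣM about A with M_B applied at B: R_B^{AB}·3 = 177.6 + 494.8, so R_B^{AB} = 224.1 kN and R_A = 148 − 224.1 = -76.12 kN.
Span BC, ΣM about C: R_B^{BC}·10 = 2252 + 494.8, so R_B^{BC} = 274.7 kN and R_C = 422.8 − 274.7 = 148.1 kN.
R_B = 224.1 + 274.7 = 498.8 kN.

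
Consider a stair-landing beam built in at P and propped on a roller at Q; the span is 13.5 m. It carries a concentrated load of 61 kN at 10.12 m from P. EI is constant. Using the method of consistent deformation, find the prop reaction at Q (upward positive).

Remove the prop at Q; the released (primary) structure is a cantilever built in at P.
Downward deflection at the released point Q due to the loads:
  point load 61 at a = 10.12: Pa²(3L − a)/(6EI) = 31632/EI
Tip deflection under a unit load at Q: L³/(3EI) = 820.1/EI.
Compatibility at Q: δ_0 − R_Q·δ_{QQ} = 0, so R_Q = 31632/820.1 = 38.57 kN.

R_Q = 38.57 kN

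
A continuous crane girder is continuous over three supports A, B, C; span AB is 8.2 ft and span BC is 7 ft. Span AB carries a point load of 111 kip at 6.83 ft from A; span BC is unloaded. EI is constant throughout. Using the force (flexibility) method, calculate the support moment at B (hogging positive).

Take M_B as the redundant. Released structure: two simple spans AB and BC with a hinge at B.
Discontinuity in slope at B on the released structure — sum the simple-span end rotations:
  span AB: point load 111 at a = 6.83: Pab(L + a)/(6LEI) = 317.3/EI
  relative rotation θ_0 = (317.3 + 0)/EI = 317.3/EI
A unit hogging moment at B produces rotation L₁/(3EI) + L₂/(3EI) = 5.067/EI.
Compatibility: M_B·(L₁+L₂)/(3EI) = θ_0, giving M_B = 62.62 kip·ft (hogging).

M_B = 62.62 kip·ft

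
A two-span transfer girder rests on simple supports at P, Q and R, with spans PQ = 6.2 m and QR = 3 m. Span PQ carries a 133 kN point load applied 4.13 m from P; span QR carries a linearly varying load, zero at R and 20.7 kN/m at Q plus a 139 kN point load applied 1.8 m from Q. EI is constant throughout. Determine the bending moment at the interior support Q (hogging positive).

M_Q = 129.9 kN·m

Take M_Q as the redundant. Released structure: two simple spans PQ and QR with a hinge at Q.
Discontinuity in slope at Q on the released structure — sum the simple-span end rotations:
  span PQ: point load 133 at a = 4.13: Pab(L + a)/(6LEI) = 315.7/EI
  span QR: triangular load, peak 20.7: w₀L³/(45EI) = 12.42/EI
  span QR: point load 139 at a = 1.8: Pab(L + b)/(6LEI) = 70.06/EI
  relative rotation θ_0 = (315.7 + 82.48)/EI = 398.2/EI
A unit hogging moment at Q produces rotation L₁/(3EI) + L₂/(3EI) = 3.067/EI.
Compatibility: M_Q·(L₁+L₂)/(3EI) = θ_0, giving M_Q = 129.9 kN·m (hogging).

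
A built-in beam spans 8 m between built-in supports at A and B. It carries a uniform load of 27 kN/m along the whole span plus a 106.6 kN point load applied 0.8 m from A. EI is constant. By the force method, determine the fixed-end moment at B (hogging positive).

Release both end moments; the primary structure is a simply-supported span AB with redundants M_A and M_B.
End rotations of the released simple span under the applied load (×1/EI):
  at A: UDL 27: wL³/(24EI) = 576/EI
  at B: UDL 27: wL³/(24EI) = 576/EI
  at A: point load 106.6 at a = 0.8: Pab(L + b)/(6LEI) = 194.4/EI
  at B: point load 106.6 at a = 0.8: Pab(L + a)/(6LEI) = 112.6/EI
  θ_A0 = 770.4/EI,  θ_B0 = 688.6/EI
Flexibility coefficients: a unit moment at one end gives L/(3EI) there and L/(6EI) at the far end, so f₁₁ = f₂₂ = 2.667/EI and f₁₂ = f₂₁ = 1.333/EI.
Compatibility — zero rotation at each built-in end:
  2.667 M_A + 1.333 M_B = 770.4
  1.333 M_A + 2.667 M_B = 688.6
Solving the pair gives M_A = 213.1 kN·m and M_B = 151.7 kN·m (hogging).

M_B = 151.7 kN·m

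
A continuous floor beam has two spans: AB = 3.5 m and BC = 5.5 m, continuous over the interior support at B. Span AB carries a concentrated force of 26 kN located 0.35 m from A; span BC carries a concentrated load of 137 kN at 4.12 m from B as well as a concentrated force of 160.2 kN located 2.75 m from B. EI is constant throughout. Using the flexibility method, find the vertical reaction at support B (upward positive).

Release continuity at B by inserting a hinge; the redundant is the internal moment M_B. The primary structure is two simply-supported spans AB and BC.
End slopes at the hinge B, treating each span as simply supported:
  span AB: point load 26 at a = 0.35: Pab(L + a)/(6LEI) = 5.255/EI
  span BC: point load 137 at a = 4.12: Pab(L + b)/(6LEI) = 162.4/EI
  span BC: point load 160.2 at a = 2.75: Pab(L + b)/(6LEI) = 302.9/EI
  relative rotation θ_0 = (5.255 + 465.3)/EI = 470.5/EI
A unit hogging moment at B produces rotation L₁/(3EI) + L₂/(3EI) = 3/EI.
Compatibility: M_B·(L₁+L₂)/(3EI) = θ_0, giving M_B = 156.8 kN·m (hogging).
Span AB, ΣM about A with M_B applied at B: R_B^{AB}·3.5 = 9.1 + 156.8, so R_B^{AB} = 47.41 kN and R_A = 26 − 47.41 = -21.41 kN.
Span BC, ΣM about C: R_B^{BC}·5.5 = 629.6 + 156.8, so R_B^{BC} = 143 kN and R_C = 297.2 − 143 = 154.2 kN.
R_B = 47.41 + 143 = 190.4 kN.

R_B = 190.4 kN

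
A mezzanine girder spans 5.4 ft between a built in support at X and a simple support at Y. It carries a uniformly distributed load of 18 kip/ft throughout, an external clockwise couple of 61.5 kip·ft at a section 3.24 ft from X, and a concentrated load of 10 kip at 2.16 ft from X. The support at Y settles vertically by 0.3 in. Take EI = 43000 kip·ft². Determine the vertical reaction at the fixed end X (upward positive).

R_X = 74.8 kip

Remove the prop at Y; the released (primary) structure is a cantilever built in at X.
Downward deflection at the released point Y due to the loads:
  UDL 18: wL⁴/(8EI) = 1913/EI
  clockwise couple 61.5 at a = 3.24: M₀a(2L − a)/(2EI) = 753.2/EI
  point load 10 at a = 2.16: Pa²(3L − a)/(6EI) = 109.2/EI
  δ_0 = 2776/EI
Flexibility coefficient — unit upward force at Y: δ_{YY} = L³/(3EI) = 52.49/EI.
With EI = 43000 kip·ft²: δ_0 = 0.064548 ft and δ_{YY} = 0.001221 ft/kip.
Compatibility — the beam at Y must follow the support down by 0.025 ft: δ_0 − R_Y·δ_{YY} = 0.025, so R_Y = (0.064548 − 0.025)/0.001221 = 32.4 kip.
Vertical equilibrium: R_X = ΣP − R_Y = 107.2 − 32.4 = 74.8 kip.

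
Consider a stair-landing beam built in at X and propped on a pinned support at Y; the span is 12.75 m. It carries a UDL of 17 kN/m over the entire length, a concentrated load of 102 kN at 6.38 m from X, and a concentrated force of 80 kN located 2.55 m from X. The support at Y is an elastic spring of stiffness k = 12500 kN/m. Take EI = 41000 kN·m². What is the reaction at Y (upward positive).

Remove the prop at Y; the released (primary) structure is a cantilever built in at X.
Deflection at Y on the released cantilever, summing each load's contribution:
  UDL 17: wL⁴/(8EI) = 56156/EI
  point load 102 at a = 6.38: Pa²(3L − a)/(6EI) = 22053/EI
  point load 80 at a = 2.55: Pa²(3L − a)/(6EI) = 3095/EI
  δ_0 = 81305/EI
Flexibility coefficient — unit upward force at Y: δ_{YY} = L³/(3EI) = 690.9/EI.
With EI = 41000 kN·m²: δ_0 = 1.983 m and δ_{YY} = 0.016851 m/kN.
Compatibility — the spring shortens by R_Y/k under the reaction it provides: δ_0 − R_Y·δ_{YY} = R_Y/k. With 1/k = 0.00008 m/kN, R_Y = δ_0 / (δ_{YY} + 1/k) = 1.983 / (0.016851 + 0.00008) = 117.1 kN.

R_Y = 117.1 kN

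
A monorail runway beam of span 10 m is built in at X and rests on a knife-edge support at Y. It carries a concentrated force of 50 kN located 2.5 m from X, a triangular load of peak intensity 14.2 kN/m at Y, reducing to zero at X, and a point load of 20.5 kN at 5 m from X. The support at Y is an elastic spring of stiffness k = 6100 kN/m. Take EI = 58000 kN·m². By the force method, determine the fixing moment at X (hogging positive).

M_X = 217.1 kN·m

Remove the prop at Y; the released (primary) structure is a cantilever built in at X.
Deflection at Y on the released cantilever, summing each load's contribution:
  point load 50 at a = 2.5: Pa²(3L − a)/(6EI) = 1432/EI
  triangular load, peak 14.2 at the free end: 11w₀L⁴/(120EI) = 13017/EI
  point load 20.5 at a = 5: Pa²(3L − a)/(6EI) = 2135/EI
  δ_0 = 16584/EI
Flexibility coefficient — unit upward force at Y: δ_{YY} = L³/(3EI) = 333.3/EI.
With EI = 58000 kN·m²: δ_0 = 0.28594 m and δ_{YY} = 0.005747 m/kN.
Compatibility — the spring shortens by R_Y/k under the reaction it provides: δ_0 − R_Y·δ_{YY} = R_Y/k. With 1/k = 0.000164 m/kN, R_Y = δ_0 / (δ_{YY} + 1/k) = 0.28594 / (0.005747 + 0.000164) = 48.37 kN.
Moment equilibrium about X: M_X = Σ(load moments about X) − R_Y·L = 700.8 − 48.37×10 = 217.1 kN·m.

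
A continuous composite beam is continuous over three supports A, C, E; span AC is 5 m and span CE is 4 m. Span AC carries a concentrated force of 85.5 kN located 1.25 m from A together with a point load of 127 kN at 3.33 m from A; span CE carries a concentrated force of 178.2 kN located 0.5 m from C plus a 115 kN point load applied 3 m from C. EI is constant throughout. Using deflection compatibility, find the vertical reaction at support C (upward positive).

Take M_C as the redundant. Released structure: two simple spans AC and CE with a hinge at C.
Discontinuity in slope at C on the released structure — sum the simple-span end rotations:
  span AC: point load 85.5 at a = 1.25: Pab(L + a)/(6LEI) = 83.5/EI
  span AC: point load 127 at a = 3.33: Pab(L + a)/(6LEI) = 196.1/EI
  span CE: point load 178.2 at a = 0.5: Pab(L + b)/(6LEI) = 97.45/EI
  span CE: point load 115 at a = 3: Pab(L + b)/(6LEI) = 71.88/EI
  relative rotation θ_0 = (279.6 + 169.3)/EI = 448.9/EI
A unit hogging moment at C produces rotation L₁/(3EI) + L₂/(3EI) = 3/EI.
Compatibility: M_C·(L₁+L₂)/(3EI) = θ_0, giving M_C = 149.6 kN·m (hogging).
Span AC, ΣM about A with M_C applied at C: R_C^{AC}·5 = 529.8 + 149.6, so R_C^{AC} = 135.9 kN and R_A = 212.5 − 135.9 = 76.61 kN.
Span CE, ΣM about E: R_C^{CE}·4 = 738.7 + 149.6, so R_C^{CE} = 222.1 kN and R_E = 293.2 − 222.1 = 71.11 kN.
R_C = 135.9 + 222.1 = 358 kN.

R_C = 358 kN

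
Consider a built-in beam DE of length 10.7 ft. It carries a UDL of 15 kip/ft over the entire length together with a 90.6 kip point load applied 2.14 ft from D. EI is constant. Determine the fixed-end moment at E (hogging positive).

M_E = 174.1 kip·ft

Release both end moments; the primary structure is a simply-supported span DE with redundants M_D and M_E.
On the primary (simply-supported) span, the end slopes from the loading are:
  at D: UDL 15: wL³/(24EI) = 765.7/EI
  at E: UDL 15: wL³/(24EI) = 765.7/EI
  at D: point load 90.6 at a = 2.14: Pab(L + b)/(6LEI) = 497.9/EI
  at E: point load 90.6 at a = 2.14: Pab(L + a)/(6LEI) = 331.9/EI
  θ_D0 = 1264/EI,  θ_E0 = 1098/EI
Flexibility coefficients: a unit moment at one end gives L/(3EI) there and L/(6EI) at the far end, so f₁₁ = f₂₂ = 3.567/EI and f₁₂ = f₂₁ = 1.783/EI.
Compatibility — zero rotation at each built-in end:
  3.567 M_D + 1.783 M_E = 1264
  1.783 M_D + 3.567 M_E = 1098
Solving the pair gives M_D = 267.2 kip·ft and M_E = 174.1 kip·ft (hogging).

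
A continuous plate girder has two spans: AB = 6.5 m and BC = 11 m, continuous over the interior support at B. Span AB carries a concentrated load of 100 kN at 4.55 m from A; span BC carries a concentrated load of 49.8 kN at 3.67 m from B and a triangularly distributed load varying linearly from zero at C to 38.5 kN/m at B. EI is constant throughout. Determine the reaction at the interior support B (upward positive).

Take M_B as the redundant. Released structure: two simple spans AB and BC with a hinge at B.
End slopes at the hinge B, treating each span as simply supported:
  span AB: point load 100 at a = 4.55: Pab(L + a)/(6LEI) = 251.4/EI
  span BC: point load 49.8 at a = 3.67: Pab(L + b)/(6LEI) = 372.1/EI
  span BC: triangular load, peak 38.5: w₀L³/(45EI) = 1139/EI
  relative rotation θ_0 = (251.4 + 1511)/EI = 1762/EI
A unit hogging moment at B produces rotation L₁/(3EI) + L₂/(3EI) = 5.833/EI.
Compatibility: M_B·(L₁+L₂)/(3EI) = θ_0, giving M_B = 302.1 kN·m (hogging).
Span AB, ΣM about A with M_B applied at B: R_B^{AB}·6.5 = 455 + 302.1, so R_B^{AB} = 116.5 kN and R_A = 100 − 116.5 = -16.48 kN.
Span BC, ΣM about C: R_B^{BC}·11 = 1918 + 302.1, so R_B^{BC} = 201.8 kN and R_C = 261.6 − 201.8 = 59.74 kN.
R_B = 116.5 + 201.8 = 318.3 kN.

R_B = 318.3 kN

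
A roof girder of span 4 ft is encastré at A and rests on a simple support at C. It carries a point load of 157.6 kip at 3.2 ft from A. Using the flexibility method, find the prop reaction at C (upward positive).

Take the reaction at C as the redundant and release it; the primary structure is a cantilever fixed at A.
Primary-structure tip deflection at C by superposition:
  point load 157.6 at a = 3.2: Pa²(3L − a)/(6EI) = 2367/EI
Flexibility coefficient — unit upward force at C: δ_{CC} = L³/(3EI) = 21.33/EI.
Compatibility at C: δ_0 − R_C·δ_{CC} = 0, so R_C = 2367/21.33 = 111 kip.

R_C = 111 kip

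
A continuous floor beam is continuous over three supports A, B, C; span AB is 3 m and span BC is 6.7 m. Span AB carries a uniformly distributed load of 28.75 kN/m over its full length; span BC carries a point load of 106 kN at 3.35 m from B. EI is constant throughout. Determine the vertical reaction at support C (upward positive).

Take M_B as the redundant. Released structure: two simple spans AB and BC with a hinge at B.
Rotations at B on the released spans (each span's end-slope, ×1/EI):
  span AB: UDL 28.75: wL³/(24EI) = 32.34/EI
  span BC: point load 106 at a = 3.35: Pab(L + b)/(6LEI) = 297.4/EI
  relative rotation θ_0 = (32.34 + 297.4)/EI = 329.7/EI
A unit hogging moment at B produces rotation L₁/(3EI) + L₂/(3EI) = 3.233/EI.
Compatibility: M_B·(L₁+L₂)/(3EI) = θ_0, giving M_B = 102 kN·m (hogging).
Span BC, ΣM about C: R_B^{BC}·6.7 = 355.1 + 102, so R_B^{BC} = 68.22 kN and R_C = 106 − 68.22 = 37.78 kN.

R_C = 37.78 kN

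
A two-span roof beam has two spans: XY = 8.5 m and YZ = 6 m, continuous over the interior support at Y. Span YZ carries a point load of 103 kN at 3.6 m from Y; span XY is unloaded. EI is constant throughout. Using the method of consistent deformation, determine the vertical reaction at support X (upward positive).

Take M_Y as the redundant. Released structure: two simple spans XY and YZ with a hinge at Y.
End slopes at the hinge Y, treating each span as simply supported:
  span YZ: point load 103 at a = 3.6: Pab(L + b)/(6LEI) = 207.6/EI
  relative rotation θ_0 = (0 + 207.6)/EI = 207.6/EI
A unit hogging moment at Y produces rotation L₁/(3EI) + L₂/(3EI) = 4.833/EI.
Compatibility: M_Y·(L₁+L₂)/(3EI) = θ_0, giving M_Y = 42.96 kN·m (hogging).
Span XY, ΣM about X with M_Y applied at Y: R_Y^{XY}·8.5 = 0 + 42.96, so R_Y^{XY} = 5.054 kN and R_X = 0 − 5.054 = -5.054 kN.

R_X = -5.054 kN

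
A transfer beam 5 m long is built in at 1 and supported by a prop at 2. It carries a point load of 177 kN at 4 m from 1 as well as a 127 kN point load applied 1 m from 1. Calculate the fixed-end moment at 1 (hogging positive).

M_1 = 176.4 kN·m

Remove the prop at 2; the released (primary) structure is a cantilever built in at 1.
Free-end deflection of the primary structure under the applied loading (downward +):
  point load 177 at a = 4: Pa²(3L − a)/(6EI) = 5192/EI
  point load 127 at a = 1: Pa²(3L − a)/(6EI) = 296.3/EI
  δ_0 = 5488/EI
Flexibility coefficient — unit upward force at 2: δ_{22} = L³/(3EI) = 41.67/EI.
Compatibility at 2: δ_0 − R_2·δ_{22} = 0, so R_2 = 5488/41.67 = 131.7 kN.
Moment equilibrium about 1: M_1 = Σ(load moments about 1) − R_2·L = 835 − 131.7×5 = 176.4 kN·m.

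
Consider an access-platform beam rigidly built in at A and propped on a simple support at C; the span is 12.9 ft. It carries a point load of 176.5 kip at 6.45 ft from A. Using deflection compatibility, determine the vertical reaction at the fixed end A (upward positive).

R_A = 121.3 kip

Remove the prop at C; the released (primary) structure is a cantilever built in at A.
Primary-structure tip deflection at C by superposition:
  point load 176.5 at a = 6.45: Pa²(3L − a)/(6EI) = 39468/EI
Tip deflection under a unit load at C: L³/(3EI) = 715.6/EI.
Compatibility at C: δ_0 − R_C·δ_{CC} = 0, so R_C = 39468/715.6 = 55.16 kip.
Vertical equilibrium: R_A = ΣP − R_C = 176.5 − 55.16 = 121.3 kip.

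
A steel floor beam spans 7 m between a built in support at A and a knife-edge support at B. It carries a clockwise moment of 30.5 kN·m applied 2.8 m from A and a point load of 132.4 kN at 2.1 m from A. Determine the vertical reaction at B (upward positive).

R_B = 20.27 kN

Take the reaction at B as the redundant and release it; the primary structure is a cantilever fixed at A.
Free-end deflection of the primary structure under the applied loading (downward +):
  clockwise couple 30.5 at a = 2.8: M₀a(2L − a)/(2EI) = 478.2/EI
  point load 132.4 at a = 2.1: Pa²(3L − a)/(6EI) = 1839/EI
  δ_0 = 2317/EI
Tip deflection under a unit load at B: L³/(3EI) = 114.3/EI.
Compatibility at B: δ_0 − R_B·δ_{BB} = 0, so R_B = 2317/114.3 = 20.27 kN.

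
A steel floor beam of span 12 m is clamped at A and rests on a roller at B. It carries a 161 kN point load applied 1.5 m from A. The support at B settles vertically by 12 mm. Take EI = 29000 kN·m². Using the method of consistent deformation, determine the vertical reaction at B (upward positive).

Choose R_B as the redundant. The primary structure is the cantilever fixed at A.
Free-end deflection of the primary structure under the applied loading (downward +):
  point load 161 at a = 1.5: Pa²(3L − a)/(6EI) = 2083/EI
Flexibility coefficient — unit upward force at B: δ_{BB} = L³/(3EI) = 576/EI.
With EI = 29000 kN·m²: δ_0 = 0.071825 m and δ_{BB} = 0.019862 m/kN.
Compatibility — the beam at B must follow the support down by 0.012 m: δ_0 − R_B·δ_{BB} = 0.012, so R_B = (0.071825 − 0.012)/0.019862 = 3.012 kN.

R_B = 3.012 kN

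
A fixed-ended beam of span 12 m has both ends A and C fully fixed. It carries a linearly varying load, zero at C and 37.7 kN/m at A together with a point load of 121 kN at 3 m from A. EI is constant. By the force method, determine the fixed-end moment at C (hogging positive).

M_C = 249 kN·m

Release both end moments; the primary structure is a simply-supported span AC with redundants M_A and M_C.
End rotations of the released simple span under the applied load (×1/EI):
  at A: triangular load, peak 37.7: w₀L³/(45EI) = 1448/EI
  at C: triangular load, peak 37.7: 7w₀L³/(360EI) = 1267/EI
  at A: point load 121 at a = 3: Pab(L + b)/(6LEI) = 952.9/EI
  at C: point load 121 at a = 3: Pab(L + a)/(6LEI) = 680.6/EI
  θ_A0 = 2401/EI,  θ_C0 = 1947/EI
Flexibility coefficients: a unit moment at one end gives L/(3EI) there and L/(6EI) at the far end, so f₁₁ = f₂₂ = 4/EI and f₁₂ = f₂₁ = 2/EI.
Compatibility — zero rotation at each built-in end:
  4 M_A + 2 M_C = 2401
  2 M_A + 4 M_C = 1947
Solving the pair gives M_A = 475.6 kN·m and M_C = 249 kN·m (hogging).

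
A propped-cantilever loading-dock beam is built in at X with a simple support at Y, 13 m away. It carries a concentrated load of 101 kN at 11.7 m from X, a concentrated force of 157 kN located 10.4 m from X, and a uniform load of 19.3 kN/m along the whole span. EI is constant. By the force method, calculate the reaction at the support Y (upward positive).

Release the roller at Y. Primary structure: cantilever fixed at X.
Deflection at Y on the released cantilever, summing each load's contribution:
  point load 101 at a = 11.7: Pa²(3L − a)/(6EI) = 62908/EI
  point load 157 at a = 10.4: Pa²(3L − a)/(6EI) = 80943/EI
  UDL 19.3: wL⁴/(8EI) = 68903/EI
  δ_0 = 212755/EI
Tip deflection under a unit load at Y: L³/(3EI) = 732.3/EI.
The prop prevents deflection at Y: R_Y = δ_0/δ_{YY} = 212755/732.3 = 290.5 kN.

R_Y = 290.5 kN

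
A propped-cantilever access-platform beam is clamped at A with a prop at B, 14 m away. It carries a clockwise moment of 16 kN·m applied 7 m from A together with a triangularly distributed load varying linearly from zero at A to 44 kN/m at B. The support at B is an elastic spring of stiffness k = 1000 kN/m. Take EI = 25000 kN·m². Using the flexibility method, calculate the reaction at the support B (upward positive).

R_B = 166.1 kN

Remove the prop at B; the released (primary) structure is a cantilever built in at A.
Downward deflection at the released point B due to the loads:
  clockwise couple 16 at a = 7: M₀a(2L − a)/(2EI) = 1176/EI
  triangular load, peak 44 at the free end: 11w₀L⁴/(120EI) = 154945/EI
  δ_0 = 156121/EI
Tip deflection under a unit load at B: L³/(3EI) = 914.7/EI.
With EI = 25000 kN·m²: δ_0 = 6.2448 m and δ_{BB} = 0.036587 m/kN.
Compatibility — the spring shortens by R_B/k under the reaction it provides: δ_0 − R_B·δ_{BB} = R_B/k. With 1/k = 0.001 m/kN, R_B = δ_0 / (δ_{BB} + 1/k) = 6.2448 / (0.036587 + 0.001) = 166.1 kN.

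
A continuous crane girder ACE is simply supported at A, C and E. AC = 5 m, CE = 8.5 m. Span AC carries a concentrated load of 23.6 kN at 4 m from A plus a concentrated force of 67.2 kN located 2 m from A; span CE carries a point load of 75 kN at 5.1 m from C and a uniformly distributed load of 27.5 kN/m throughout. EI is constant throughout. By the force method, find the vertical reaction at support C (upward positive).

R_C = 272.4 kN

Insert a hinge at C; M_C is the redundant, and each span becomes simply supported.
Rotations at C on the released spans (each span's end-slope, ×1/EI):
  span AC: point load 23.6 at a = 4: Pab(L + a)/(6LEI) = 28.32/EI
  span AC: point load 67.2 at a = 2: Pab(L + a)/(6LEI) = 94.08/EI
  span CE: point load 75 at a = 5.1: Pab(L + b)/(6LEI) = 303.4/EI
  span CE: UDL 27.5: wL³/(24EI) = 703.7/EI
  relative rotation θ_0 = (122.4 + 1007)/EI = 1130/EI
A unit hogging moment at C produces rotation L₁/(3EI) + L₂/(3EI) = 4.5/EI.
Slope continuity at C: θ_0 = M_C·4.5/EI, so M_C = 1130/4.5 = 251 kN·m (hogging).
Span AC, ΣM about A with M_C applied at C: R_C^{AC}·5 = 228.8 + 251, so R_C^{AC} = 95.96 kN and R_A = 90.8 − 95.96 = -5.162 kN.
Span CE, ΣM about E: R_C^{CE}·8.5 = 1248 + 251, so R_C^{CE} = 176.4 kN and R_E = 308.8 − 176.4 = 132.3 kN.
R_C = 95.96 + 176.4 = 272.4 kN.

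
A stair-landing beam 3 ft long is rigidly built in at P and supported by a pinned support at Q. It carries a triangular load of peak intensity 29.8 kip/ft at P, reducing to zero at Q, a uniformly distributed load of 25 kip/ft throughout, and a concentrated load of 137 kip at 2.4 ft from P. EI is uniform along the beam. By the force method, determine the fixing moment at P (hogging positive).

M_P = 85.46 kip·ft

Choose R_Q as the redundant. The primary structure is the cantilever fixed at P.
Downward deflection at the released point Q due to the loads:
  triangular load, peak 29.8 at the fixed end: w₀L⁴/(30EI) = 80.46/EI
  UDL 25: wL⁴/(8EI) = 253.1/EI
  point load 137 at a = 2.4: Pa²(3L − a)/(6EI) = 868/EI
  δ_0 = 1202/EI
Flexibility coefficient — unit upward force at Q: δ_{QQ} = L³/(3EI) = 9/EI.
Compatibility at Q: δ_0 − R_Q·δ_{QQ} = 0, so R_Q = 1202/9 = 133.5 kip.
Moment equilibrium about P: M_P = Σ(load moments about P) − R_Q·L = 486 − 133.5×3 = 85.46 kip·ft.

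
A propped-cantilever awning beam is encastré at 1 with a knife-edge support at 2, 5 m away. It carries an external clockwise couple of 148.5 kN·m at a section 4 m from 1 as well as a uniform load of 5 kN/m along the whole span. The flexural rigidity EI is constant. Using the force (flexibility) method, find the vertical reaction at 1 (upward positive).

Choose R_2 as the redundant. The primary structure is the cantilever fixed at 1.
Free-end deflection of the primary structure under the applied loading (downward +):
  clockwise couple 148.5 at a = 4: M₀a(2L − a)/(2EI) = 1782/EI
  UDL 5: wL⁴/(8EI) = 390.6/EI
  δ_0 = 2173/EI
Flexibility coefficient — unit upward force at 2: δ_{22} = L³/(3EI) = 41.67/EI.
Compatibility at 2: δ_0 − R_2·δ_{22} = 0, so R_2 = 2173/41.67 = 52.14 kN.
Vertical equilibrium: R_1 = ΣP − R_2 = 25 − 52.14 = -27.14 kN.

R_1 = -27.14 kN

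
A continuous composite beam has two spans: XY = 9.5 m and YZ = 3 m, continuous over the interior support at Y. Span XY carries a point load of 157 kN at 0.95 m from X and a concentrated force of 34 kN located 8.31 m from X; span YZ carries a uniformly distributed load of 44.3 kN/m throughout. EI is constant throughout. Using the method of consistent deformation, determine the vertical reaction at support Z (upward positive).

Release continuity at Y by inserting a hinge; the redundant is the internal moment M_Y. The primary structure is two simply-supported spans XY and YZ.
Discontinuity in slope at Y on the released structure — sum the simple-span end rotations:
  span XY: point load 157 at a = 0.95: Pab(L + a)/(6LEI) = 233.8/EI
  span XY: point load 34 at a = 8.31: Pab(L + a)/(6LEI) = 105.1/EI
  span YZ: UDL 44.3: wL³/(24EI) = 49.84/EI
  relative rotation θ_0 = (338.8 + 49.84)/EI = 388.7/EI
A unit hogging moment at Y produces rotation L₁/(3EI) + L₂/(3EI) = 4.167/EI.
Compatibility: M_Y·(L₁+L₂)/(3EI) = θ_0, giving M_Y = 93.28 kN·m (hogging).
Span YZ, ΣM about Z: R_Y^{YZ}·3 = 199.3 + 93.28, so R_Y^{YZ} = 97.54 kN and R_Z = 132.9 − 97.54 = 35.36 kN.

R_Z = 35.36 kN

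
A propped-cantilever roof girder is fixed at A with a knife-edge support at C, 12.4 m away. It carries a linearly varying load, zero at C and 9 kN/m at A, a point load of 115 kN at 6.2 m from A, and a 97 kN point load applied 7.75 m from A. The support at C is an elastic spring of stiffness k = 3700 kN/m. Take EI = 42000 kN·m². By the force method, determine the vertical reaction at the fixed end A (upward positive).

Release the roller at C. Primary structure: cantilever fixed at A.
Downward deflection at the released point C due to the loads:
  triangular load, peak 9 at the fixed end: w₀L⁴/(30EI) = 7093/EI
  point load 115 at a = 6.2: Pa²(3L − a)/(6EI) = 22840/EI
  point load 97 at a = 7.75: Pa²(3L − a)/(6EI) = 28596/EI
  δ_0 = 58529/EI
Flexibility coefficient — unit upward force at C: δ_{CC} = L³/(3EI) = 635.5/EI.
With EI = 42000 kN·m²: δ_0 = 1.3935 m and δ_{CC} = 0.015132 m/kN.
Compatibility — the spring shortens by R_C/k under the reaction it provides: δ_0 − R_C·δ_{CC} = R_C/k. With 1/k = 0.00027 m/kN, R_C = δ_0 / (δ_{CC} + 1/k) = 1.3935 / (0.015132 + 0.00027) = 90.48 kN.
Vertical equilibrium: R_A = ΣP − R_C = 267.8 − 90.48 = 177.3 kN.

R_A = 177.3 kN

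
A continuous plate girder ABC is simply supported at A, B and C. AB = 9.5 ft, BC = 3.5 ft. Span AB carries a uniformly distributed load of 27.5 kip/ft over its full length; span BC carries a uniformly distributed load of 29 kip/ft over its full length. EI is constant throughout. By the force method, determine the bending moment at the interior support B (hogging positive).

M_B = 238.7 kip·ft

Insert a hinge at B; M_B is the redundant, and each span becomes simply supported.
Rotations at B on the released spans (each span's end-slope, ×1/EI):
  span AB: UDL 27.5: wL³/(24EI) = 982.4/EI
  span BC: UDL 29: wL³/(24EI) = 51.81/EI
  relative rotation θ_0 = (982.4 + 51.81)/EI = 1034/EI
A unit hogging moment at B produces rotation L₁/(3EI) + L₂/(3EI) = 4.333/EI.
Slope continuity at B: θ_0 = M_B·4.333/EI, so M_B = 1034/4.333 = 238.7 kip·ft (hogging).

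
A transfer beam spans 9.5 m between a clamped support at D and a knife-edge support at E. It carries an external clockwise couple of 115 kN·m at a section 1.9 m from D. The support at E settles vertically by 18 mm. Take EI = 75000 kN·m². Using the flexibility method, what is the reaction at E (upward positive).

R_E = 1.813 kN

Remove the prop at E; the released (primary) structure is a cantilever built in at D.
Primary-structure tip deflection at E by superposition:
  clockwise couple 115 at a = 1.9: M₀a(2L − a)/(2EI) = 1868/EI
Flexibility coefficient — unit upward force at E: δ_{EE} = L³/(3EI) = 285.8/EI.
With EI = 75000 kN·m²: δ_0 = 0.024909 m and δ_{EE} = 0.003811 m/kN.
Compatibility — the beam at E must follow the support down by 0.018 m: δ_0 − R_E·δ_{EE} = 0.018, so R_E = (0.024909 − 0.018)/0.003811 = 1.813 kN.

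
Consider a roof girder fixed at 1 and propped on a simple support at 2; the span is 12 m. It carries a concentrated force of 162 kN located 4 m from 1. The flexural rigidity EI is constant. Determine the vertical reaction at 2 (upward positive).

Choose R_2 as the redundant. The primary structure is the cantilever fixed at 1.
Deflection at 2 on the released cantilever, summing each load's contribution:
  point load 162 at a = 4: Pa²(3L − a)/(6EI) = 13824/EI
Flexibility coefficient — unit upward force at 2: δ_{22} = L³/(3EI) = 576/EI.
The prop prevents deflection at 2: R_2 = δ_0/δ_{22} = 13824/576 = 24 kN.

R_2 = 24 kN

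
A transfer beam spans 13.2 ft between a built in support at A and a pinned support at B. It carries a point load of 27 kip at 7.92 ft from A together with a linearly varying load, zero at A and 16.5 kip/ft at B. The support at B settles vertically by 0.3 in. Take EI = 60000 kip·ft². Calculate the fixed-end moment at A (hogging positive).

M_A = 253.4 kip·ft

Take the reaction at B as the redundant and release it; the primary structure is a cantilever fixed at A.
Primary-structure tip deflection at B by superposition:
  point load 27 at a = 7.92: Pa²(3L − a)/(6EI) = 8942/EI
  triangular load, peak 16.5 at the free end: 11w₀L⁴/(120EI) = 45919/EI
  δ_0 = 54861/EI
Flexibility coefficient — unit upward force at B: δ_{BB} = L³/(3EI) = 766.7/EI.
With EI = 60000 kip·ft²: δ_0 = 0.91435 ft and δ_{BB} = 0.012778 ft/kip.
Compatibility — the beam at B must follow the support down by 0.025 ft: δ_0 − R_B·δ_{BB} = 0.025, so R_B = (0.91435 − 0.025)/0.012778 = 69.6 kip.
Moment equilibrium about A: M_A = Σ(load moments about A) − R_B·L = 1172 − 69.6×13.2 = 253.4 kip·ft.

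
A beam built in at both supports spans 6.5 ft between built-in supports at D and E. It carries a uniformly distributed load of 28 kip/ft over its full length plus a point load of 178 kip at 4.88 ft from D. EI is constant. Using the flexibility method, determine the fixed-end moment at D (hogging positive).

Take the two fixed-end moments M_D, M_E as redundants; the released structure is the simple span DE.
End rotations of the released simple span under the applied load (×1/EI):
  at D: UDL 28: wL³/(24EI) = 320.4/EI
  at E: UDL 28: wL³/(24EI) = 320.4/EI
  at D: point load 178 at a = 4.88: Pab(L + b)/(6LEI) = 293/EI
  at E: point load 178 at a = 4.88: Pab(L + a)/(6LEI) = 410.6/EI
  θ_D0 = 613.4/EI,  θ_E0 = 731/EI
Flexibility coefficients: a unit moment at one end gives L/(3EI) there and L/(6EI) at the far end, so f₁₁ = f₂₂ = 2.167/EI and f₁₂ = f₂₁ = 1.083/EI.
Compatibility — zero rotation at each built-in end:
  2.167 M_D + 1.083 M_E = 613.4
  1.083 M_D + 2.167 M_E = 731
Solving the pair gives M_D = 152.5 kip·ft and M_E = 261.1 kip·ft (hogging).

M_D = 152.5 kip·ft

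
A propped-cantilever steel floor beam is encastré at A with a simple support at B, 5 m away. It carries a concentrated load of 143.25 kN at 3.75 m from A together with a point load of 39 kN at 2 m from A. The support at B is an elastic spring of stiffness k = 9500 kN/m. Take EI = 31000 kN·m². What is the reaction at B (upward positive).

R_B = 91.59 kN

Release the roller at B. Primary structure: cantilever fixed at A.
Deflection at B on the released cantilever, summing each load's contribution:
  point load 143.25 at a = 3.75: Pa²(3L − a)/(6EI) = 3777/EI
  point load 39 at a = 2: Pa²(3L − a)/(6EI) = 338/EI
  δ_0 = 4115/EI
Tip deflection under a unit load at B: L³/(3EI) = 41.67/EI.
With EI = 31000 kN·m²: δ_0 = 0.13275 m and δ_{BB} = 0.001344 m/kN.
Compatibility — the spring shortens by R_B/k under the reaction it provides: δ_0 − R_B·δ_{BB} = R_B/k. With 1/k = 0.000105 m/kN, R_B = δ_0 / (δ_{BB} + 1/k) = 0.13275 / (0.001344 + 0.000105) = 91.59 kN.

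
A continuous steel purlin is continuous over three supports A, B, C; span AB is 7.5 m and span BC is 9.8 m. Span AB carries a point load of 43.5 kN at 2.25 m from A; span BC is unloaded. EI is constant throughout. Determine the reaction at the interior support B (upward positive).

Take M_B as the redundant. Released structure: two simple spans AB and BC with a hinge at B.
Discontinuity in slope at B on the released structure — sum the simple-span end rotations:
  span AB: point load 43.5 at a = 2.25: Pab(L + a)/(6LEI) = 111.3/EI
  relative rotation θ_0 = (111.3 + 0)/EI = 111.3/EI
A unit hogging moment at B produces rotation L₁/(3EI) + L₂/(3EI) = 5.767/EI.
Compatibility: M_B·(L₁+L₂)/(3EI) = θ_0, giving M_B = 19.31 kN·m (hogging).
Span AB, ΣM about A with M_B applied at B: R_B^{AB}·7.5 = 97.88 + 19.31, so R_B^{AB} = 15.62 kN and R_A = 43.5 − 15.62 = 27.88 kN.
Span BC, ΣM about C: R_B^{BC}·9.8 = 0 + 19.31, so R_B^{BC} = 1.97 kN and R_C = 0 − 1.97 = -1.97 kN.
R_B = 15.62 + 1.97 = 17.59 kN.

R_B = 17.59 kN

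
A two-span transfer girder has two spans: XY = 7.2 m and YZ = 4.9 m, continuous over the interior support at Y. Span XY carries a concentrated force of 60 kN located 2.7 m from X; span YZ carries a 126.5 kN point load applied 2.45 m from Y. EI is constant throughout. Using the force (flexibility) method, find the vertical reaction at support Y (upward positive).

Release continuity at Y by inserting a hinge; the redundant is the internal moment M_Y. The primary structure is two simply-supported spans XY and YZ.
Rotations at Y on the released spans (each span's end-slope, ×1/EI):
  span XY: point load 60 at a = 2.7: Pab(L + a)/(6LEI) = 167.1/EI
  span YZ: point load 126.5 at a = 2.45: Pab(L + b)/(6LEI) = 189.8/EI
  relative rotation θ_0 = (167.1 + 189.8)/EI = 356.9/EI
A unit hogging moment at Y produces rotation L₁/(3EI) + L₂/(3EI) = 4.033/EI.
Compatibility: M_Y·(L₁+L₂)/(3EI) = θ_0, giving M_Y = 88.49 kN·m (hogging).
Span XY, ΣM about X with M_Y applied at Y: R_Y^{XY}·7.2 = 162 + 88.49, so R_Y^{XY} = 34.79 kN and R_X = 60 − 34.79 = 25.21 kN.
Span YZ, ΣM about Z: R_Y^{YZ}·4.9 = 309.9 + 88.49, so R_Y^{YZ} = 81.31 kN and R_Z = 126.5 − 81.31 = 45.19 kN.
R_Y = 34.79 + 81.31 = 116.1 kN.

R_Y = 116.1 kN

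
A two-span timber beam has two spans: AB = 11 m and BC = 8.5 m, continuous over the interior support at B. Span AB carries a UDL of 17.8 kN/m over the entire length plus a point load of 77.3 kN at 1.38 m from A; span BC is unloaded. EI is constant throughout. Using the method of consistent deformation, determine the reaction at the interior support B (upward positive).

Insert a hinge at B; M_B is the redundant, and each span becomes simply supported.
End slopes at the hinge B, treating each span as simply supported:
  span AB: UDL 17.8: wL³/(24EI) = 987.2/EI
  span AB: point load 77.3 at a = 1.38: Pab(L + a)/(6LEI) = 192.5/EI
  relative rotation θ_0 = (1180 + 0)/EI = 1180/EI
A unit hogging moment at B produces rotation L₁/(3EI) + L₂/(3EI) = 6.5/EI.
Slope continuity at B: θ_0 = M_B·6.5/EI, so M_B = 1180/6.5 = 181.5 kN·m (hogging).
Span AB, ΣM about A with M_B applied at B: R_B^{AB}·11 = 1184 + 181.5, so R_B^{AB} = 124.1 kN and R_A = 273.1 − 124.1 = 149 kN.
Span BC, ΣM about C: R_B^{BC}·8.5 = 0 + 181.5, so R_B^{BC} = 21.35 kN and R_C = 0 − 21.35 = -21.35 kN.
R_B = 124.1 + 21.35 = 145.4 kN.

R_B = 145.4 kN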